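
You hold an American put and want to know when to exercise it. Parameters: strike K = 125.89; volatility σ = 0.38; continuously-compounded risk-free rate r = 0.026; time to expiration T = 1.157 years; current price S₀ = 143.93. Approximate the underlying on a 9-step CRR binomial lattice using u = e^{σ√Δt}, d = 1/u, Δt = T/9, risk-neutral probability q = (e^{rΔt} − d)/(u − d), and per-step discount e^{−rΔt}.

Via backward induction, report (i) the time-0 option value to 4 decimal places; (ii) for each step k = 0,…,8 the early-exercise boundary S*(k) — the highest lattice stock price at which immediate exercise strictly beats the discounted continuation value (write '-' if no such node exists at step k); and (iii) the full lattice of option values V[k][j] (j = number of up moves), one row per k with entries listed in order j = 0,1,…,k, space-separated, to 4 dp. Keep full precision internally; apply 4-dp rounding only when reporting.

Δt=0.12856, u=1.14597, d=0.87263, q=0.47824, disc=e^(-rΔt)=0.99666
k=9 terminal: V=max(K-S,0) → 83.6614 70.4338 53.0629 30.2507 0.2929 0.0000 0.0000 0.0000 0.0000 0.0000
k=8: j=0 S=48.3925 intr=77.4975 cont=77.0774 V=77.4975[EX]; j=1 S=63.5509 intr=62.3391 cont=61.9190 V=62.3391[EX]; j=2 S=83.4574 intr=42.4326 cont=42.0125 V=42.4326[EX]; j=3 S=109.5994 intr=16.2906 cont=15.8705 V=16.2906[EX]; j=4 S=143.9300 intr=0.0000 cont=0.1523 V=0.1523[hold]; j=5 S=189.0142 intr=0.0000 cont=0.0000 V=0.0000[hold]; j=6 S=248.2206 intr=0.0000 cont=0.0000 V=0.0000[hold]; j=7 S=325.9725 intr=0.0000 cont=0.0000 V=0.0000[hold]; j=8 S=428.0792 intr=0.0000 cont=0.0000 V=0.0000[hold]  S*(8)=109.5994
k=7: j=0 S=55.4562 intr=70.4338 cont=70.0137 V=70.4338[EX]; j=1 S=72.8271 intr=53.0629 cont=52.6428 V=53.0629[EX]; j=2 S=95.6393 intr=30.2507 cont=29.8306 V=30.2507[EX]; j=3 S=125.5971 intr=0.2929 cont=8.5440 V=8.5440[hold]; j=4 S=164.9388 intr=0.0000 cont=0.0792 V=0.0792[hold]; j=5 S=216.6038 intr=0.0000 cont=0.0000 V=0.0000[hold]; j=6 S=284.4522 intr=0.0000 cont=0.0000 V=0.0000[hold]; j=7 S=373.5533 intr=0.0000 cont=0.0000 V=0.0000[hold]  S*(7)=95.6393
k=6: j=0 S=63.5509 intr=62.3391 cont=61.9190 V=62.3391[EX]; j=1 S=83.4574 intr=42.4326 cont=42.0125 V=42.4326[EX]; j=2 S=109.5994 intr=16.2906 cont=19.8034 V=19.8034[hold]; j=3 S=143.9300 intr=0.0000 cont=4.4808 V=4.4808[hold]; j=4 S=189.0142 intr=0.0000 cont=0.0412 V=0.0412[hold]; j=5 S=248.2206 intr=0.0000 cont=0.0000 V=0.0000[hold]; j=6 S=325.9725 intr=0.0000 cont=0.0000 V=0.0000[hold]  S*(6)=83.4574
k=5: j=0 S=72.8271 intr=53.0629 cont=52.6428 V=53.0629[EX]; j=1 S=95.6393 intr=30.2507 cont=31.5049 V=31.5049[hold]; j=2 S=125.5971 intr=0.2929 cont=12.4339 V=12.4339[hold]; j=3 S=164.9388 intr=0.0000 cont=2.3497 V=2.3497[hold]; j=4 S=216.6038 intr=0.0000 cont=0.0214 V=0.0214[hold]; j=5 S=284.4522 intr=0.0000 cont=0.0000 V=0.0000[hold]  S*(5)=72.8271
k=4: j=0 S=83.4574 intr=42.4326 cont=42.6103 V=42.6103[hold]; j=1 S=109.5994 intr=16.2906 cont=22.3097 V=22.3097[hold]; j=2 S=143.9300 intr=0.0000 cont=7.5859 V=7.5859[hold]; j=3 S=189.0142 intr=0.0000 cont=1.2321 V=1.2321[hold]; j=4 S=248.2206 intr=0.0000 cont=0.0111 V=0.0111[hold]  S*(4)=-
k=3: j=0 S=95.6393 intr=30.2507 cont=32.7920 V=32.7920[hold]; j=1 S=125.5971 intr=0.2929 cont=15.2172 V=15.2172[hold]; j=2 S=164.9388 intr=0.0000 cont=4.5321 V=4.5321[hold]; j=3 S=216.6038 intr=0.0000 cont=0.6460 V=0.6460[hold]  S*(3)=-
k=2: j=0 S=109.5994 intr=16.2906 cont=24.3057 V=24.3057[hold]; j=1 S=143.9300 intr=0.0000 cont=10.0735 V=10.0735[hold]; j=2 S=189.0142 intr=0.0000 cont=2.6647 V=2.6647[hold]  S*(2)=-
k=1: j=0 S=125.5971 intr=0.2929 cont=17.4409 V=17.4409[hold]; j=1 S=164.9388 intr=0.0000 cont=6.5085 V=6.5085[hold]  S*(1)=-
k=0: j=0 S=143.9300 intr=0.0000 cont=12.1718 V=12.1718[hold]  S*(0)=-

price = 12.1718
boundary = - - - - - 72.8271 83.4574 95.6393 109.5994
tree:
12.1718
17.4409 6.5085
24.3057 10.0735 2.6647
32.7920 15.2172 4.5321 0.6460
42.6103 22.3097 7.5859 1.2321 0.0111
53.0629 31.5049 12.4339 2.3497 0.0214 0.0000
62.3391 42.4326 19.8034 4.4808 0.0412 0.0000 0.0000
70.4338 53.0629 30.2507 8.5440 0.0792 0.0000 0.0000 0.0000
77.4975 62.3391 42.4326 16.2906 0.1523 0.0000 0.0000 0.0000 0.0000
83.6614 70.4338 53.0629 30.2507 0.2929 0.0000 0.0000 0.0000 0.0000 0.0000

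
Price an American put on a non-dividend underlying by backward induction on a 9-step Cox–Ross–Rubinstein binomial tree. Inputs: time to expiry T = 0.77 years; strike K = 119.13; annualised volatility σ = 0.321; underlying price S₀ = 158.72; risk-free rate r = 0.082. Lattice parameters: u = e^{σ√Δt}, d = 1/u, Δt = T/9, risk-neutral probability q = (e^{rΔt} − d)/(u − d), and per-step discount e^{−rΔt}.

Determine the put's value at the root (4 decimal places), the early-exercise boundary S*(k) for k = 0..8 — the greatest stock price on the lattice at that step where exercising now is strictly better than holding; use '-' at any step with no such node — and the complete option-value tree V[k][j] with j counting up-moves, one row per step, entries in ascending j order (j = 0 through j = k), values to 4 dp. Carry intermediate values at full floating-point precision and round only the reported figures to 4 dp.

price = 1.8313
boundary = - - - - - - 90.3588 99.2539 109.0246
tree:
1.8313
3.1154 0.6422
5.1906 1.1957 0.1277
8.4310 2.1976 0.2646 0.0000
13.2668 3.9738 0.5483 0.0000 0.0000
20.0520 7.0323 1.1360 0.0000 0.0000 0.0000
28.7712 12.0819 2.3538 0.0000 0.0000 0.0000 0.0000
36.8690 19.8761 4.8771 0.0000 0.0000 0.0000 0.0000 0.0000
44.2412 28.7712 10.1054 0.0000 0.0000 0.0000 0.0000 0.0000 0.0000
50.9526 36.8690 19.8761 0.0000 0.0000 0.0000 0.0000 0.0000 0.0000 0.0000

Δt=0.08556, u=1.09844, d=0.91038, q=0.51398, disc=e^(-rΔt)=0.99301
k=9 terminal: V=max(K-S,0) → 50.9526 36.8690 19.8761 0.0000 0.0000 0.0000 0.0000 0.0000 0.0000 0.0000
k=8: j=0 S=74.8888 intr=44.2412 cont=43.4083 V=44.2412[EX]; j=1 S=90.3588 intr=28.7712 cont=27.9383 V=28.7712[EX]; j=2 S=109.0246 intr=10.1054 cont=9.5927 V=10.1054[EX]; j=3 S=131.5461 intr=0.0000 cont=0.0000 V=0.0000[hold]; j=4 S=158.7200 intr=0.0000 cont=0.0000 V=0.0000[hold]; j=5 S=191.5073 intr=0.0000 cont=0.0000 V=0.0000[hold]; j=6 S=231.0676 intr=0.0000 cont=0.0000 V=0.0000[hold]; j=7 S=278.7999 intr=0.0000 cont=0.0000 V=0.0000[hold]; j=8 S=336.3925 intr=0.0000 cont=0.0000 V=0.0000[hold]  S*(8)=109.0246
k=7: j=0 S=82.2610 intr=36.8690 cont=36.0362 V=36.8690[EX]; j=1 S=99.2539 intr=19.8761 cont=19.0433 V=19.8761[EX]; j=2 S=119.7571 intr=0.0000 cont=4.8771 V=4.8771[hold]; j=3 S=144.4957 intr=0.0000 cont=0.0000 V=0.0000[hold]; j=4 S=174.3446 intr=0.0000 cont=0.0000 V=0.0000[hold]; j=5 S=210.3595 intr=0.0000 cont=0.0000 V=0.0000[hold]; j=6 S=253.8141 intr=0.0000 cont=0.0000 V=0.0000[hold]; j=7 S=306.2453 intr=0.0000 cont=0.0000 V=0.0000[hold]  S*(7)=99.2539
k=6: j=0 S=90.3588 intr=28.7712 cont=27.9383 V=28.7712[EX]; j=1 S=109.0246 intr=10.1054 cont=12.0819 V=12.0819[hold]; j=2 S=131.5461 intr=0.0000 cont=2.3538 V=2.3538[hold]; j=3 S=158.7200 intr=0.0000 cont=0.0000 V=0.0000[hold]; j=4 S=191.5073 intr=0.0000 cont=0.0000 V=0.0000[hold]; j=5 S=231.0676 intr=0.0000 cont=0.0000 V=0.0000[hold]; j=6 S=278.7999 intr=0.0000 cont=0.0000 V=0.0000[hold]  S*(6)=90.3588
k=5: j=0 S=99.2539 intr=19.8761 cont=20.0520 V=20.0520[hold]; j=1 S=119.7571 intr=0.0000 cont=7.0323 V=7.0323[hold]; j=2 S=144.4957 intr=0.0000 cont=1.1360 V=1.1360[hold]; j=3 S=174.3446 intr=0.0000 cont=0.0000 V=0.0000[hold]; j=4 S=210.3595 intr=0.0000 cont=0.0000 V=0.0000[hold]; j=5 S=253.8141 intr=0.0000 cont=0.0000 V=0.0000[hold]  S*(5)=-
k=4: j=0 S=109.0246 intr=10.1054 cont=13.2668 V=13.2668[hold]; j=1 S=131.5461 intr=0.0000 cont=3.9738 V=3.9738[hold]; j=2 S=158.7200 intr=0.0000 cont=0.5483 V=0.5483[hold]; j=3 S=191.5073 intr=0.0000 cont=0.0000 V=0.0000[hold]; j=4 S=231.0676 intr=0.0000 cont=0.0000 V=0.0000[hold]  S*(4)=-
k=3: j=0 S=119.7571 intr=0.0000 cont=8.4310 V=8.4310[hold]; j=1 S=144.4957 intr=0.0000 cont=2.1976 V=2.1976[hold]; j=2 S=174.3446 intr=0.0000 cont=0.2646 V=0.2646[hold]; j=3 S=210.3595 intr=0.0000 cont=0.0000 V=0.0000[hold]  S*(3)=-
k=2: j=0 S=131.5461 intr=0.0000 cont=5.1906 V=5.1906[hold]; j=1 S=158.7200 intr=0.0000 cont=1.1957 V=1.1957[hold]; j=2 S=191.5073 intr=0.0000 cont=0.1277 V=0.1277[hold]  S*(2)=-
k=1: j=0 S=144.4957 intr=0.0000 cont=3.1154 V=3.1154[hold]; j=1 S=174.3446 intr=0.0000 cont=0.6422 V=0.6422[hold]  S*(1)=-
k=0: j=0 S=158.7200 intr=0.0000 cont=1.8313 V=1.8313[hold]  S*(0)=-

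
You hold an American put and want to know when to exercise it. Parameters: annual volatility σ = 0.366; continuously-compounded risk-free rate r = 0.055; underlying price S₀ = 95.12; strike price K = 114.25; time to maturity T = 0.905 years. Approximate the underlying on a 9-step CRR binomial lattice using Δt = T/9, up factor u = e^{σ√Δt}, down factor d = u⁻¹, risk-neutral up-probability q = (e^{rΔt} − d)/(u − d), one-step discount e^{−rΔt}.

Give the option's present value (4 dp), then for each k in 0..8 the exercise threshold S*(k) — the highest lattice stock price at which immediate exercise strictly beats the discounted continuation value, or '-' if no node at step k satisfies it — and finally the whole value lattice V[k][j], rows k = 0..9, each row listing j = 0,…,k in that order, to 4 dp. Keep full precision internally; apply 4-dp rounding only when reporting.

Δt=0.10056  u=1.12306  d=0.89042  q=0.49486  discount=0.99448
step 9 (expiry): payoffs max(K−S,0) = 80.7818 72.0375 61.0086 47.0980 29.5531 7.4242 0.0000 0.0000 0.0000 0.0000
step 8: (k=8,j=0): S=37.5869, (K−S)⁺=76.6631, hold=76.0330 ⇒ V=76.6631 exercise | (k=8,j=1): S=47.4073, (K−S)⁺=66.8427, hold=66.2126 ⇒ V=66.8427 exercise | (k=8,j=2): S=59.7935, (K−S)⁺=54.4565, hold=53.8263 ⇒ V=54.4565 exercise | (k=8,j=3): S=75.4159, (K−S)⁺=38.8341, hold=38.2040 ⇒ V=38.8341 exercise | (k=8,j=4): S=95.1200, (K−S)⁺=19.1300, hold=18.4999 ⇒ V=19.1300 exercise | (k=8,j=5): S=119.9722, (K−S)⁺=0.0000, hold=3.7296 ⇒ V=3.7296 continue | (k=8,j=6): S=151.3176, (K−S)⁺=0.0000, hold=0.0000 ⇒ V=0.0000 continue | (k=8,j=7): S=190.8527, (K−S)⁺=0.0000, hold=0.0000 ⇒ V=0.0000 continue | (k=8,j=8): S=240.7171, (K−S)⁺=0.0000, hold=0.0000 ⇒ V=0.0000 continue  boundary S*=95.1200
step 7: (k=7,j=0): S=42.2125, (K−S)⁺=72.0375, hold=71.4074 ⇒ V=72.0375 exercise | (k=7,j=1): S=53.2414, (K−S)⁺=61.0086, hold=60.3784 ⇒ V=61.0086 exercise | (k=7,j=2): S=67.1520, (K−S)⁺=47.0980, hold=46.4679 ⇒ V=47.0980 exercise | (k=7,j=3): S=84.6969, (K−S)⁺=29.5531, hold=28.9230 ⇒ V=29.5531 exercise | (k=7,j=4): S=106.8258, (K−S)⁺=7.4242, hold=11.4455 ⇒ V=11.4455 continue | (k=7,j=5): S=134.7364, (K−S)⁺=0.0000, hold=1.8736 ⇒ V=1.8736 continue | (k=7,j=6): S=169.9393, (K−S)⁺=0.0000, hold=0.0000 ⇒ V=0.0000 continue | (k=7,j=7): S=214.3397, (K−S)⁺=0.0000, hold=0.0000 ⇒ V=0.0000 continue  boundary S*=84.6969
step 6: (k=6,j=0): S=47.4073, (K−S)⁺=66.8427, hold=66.2126 ⇒ V=66.8427 exercise | (k=6,j=1): S=59.7935, (K−S)⁺=54.4565, hold=53.8263 ⇒ V=54.4565 exercise | (k=6,j=2): S=75.4159, (K−S)⁺=38.8341, hold=38.2040 ⇒ V=38.8341 exercise | (k=6,j=3): S=95.1200, (K−S)⁺=19.1300, hold=20.4789 ⇒ V=20.4789 continue | (k=6,j=4): S=119.9722, (K−S)⁺=0.0000, hold=6.6718 ⇒ V=6.6718 continue | (k=6,j=5): S=151.3176, (K−S)⁺=0.0000, hold=0.9412 ⇒ V=0.9412 continue | (k=6,j=6): S=190.8527, (K−S)⁺=0.0000, hold=0.0000 ⇒ V=0.0000 continue  boundary S*=75.4159
step 5: (k=5,j=0): S=53.2414, (K−S)⁺=61.0086, hold=60.3784 ⇒ V=61.0086 exercise | (k=5,j=1): S=67.1520, (K−S)⁺=47.0980, hold=46.4679 ⇒ V=47.0980 exercise | (k=5,j=2): S=84.6969, (K−S)⁺=29.5531, hold=29.5868 ⇒ V=29.5868 continue | (k=5,j=3): S=106.8258, (K−S)⁺=7.4242, hold=13.5711 ⇒ V=13.5711 continue | (k=5,j=4): S=134.7364, (K−S)⁺=0.0000, hold=3.8148 ⇒ V=3.8148 continue | (k=5,j=5): S=169.9393, (K−S)⁺=0.0000, hold=0.4728 ⇒ V=0.4728 continue  boundary S*=67.1520
step 4: (k=4,j=0): S=59.7935, (K−S)⁺=54.4565, hold=53.8263 ⇒ V=54.4565 exercise | (k=4,j=1): S=75.4159, (K−S)⁺=38.8341, hold=38.2205 ⇒ V=38.8341 exercise | (k=4,j=2): S=95.1200, (K−S)⁺=19.1300, hold=21.5419 ⇒ V=21.5419 continue | (k=4,j=3): S=119.9722, (K−S)⁺=0.0000, hold=8.6949 ⇒ V=8.6949 continue | (k=4,j=4): S=151.3176, (K−S)⁺=0.0000, hold=2.1491 ⇒ V=2.1491 continue  boundary S*=75.4159
step 3: (k=3,j=0): S=67.1520, (K−S)⁺=47.0980, hold=46.4679 ⇒ V=47.0980 exercise | (k=3,j=1): S=84.6969, (K−S)⁺=29.5531, hold=30.1099 ⇒ V=30.1099 continue | (k=3,j=2): S=106.8258, (K−S)⁺=7.4242, hold=15.1007 ⇒ V=15.1007 continue | (k=3,j=3): S=134.7364, (K−S)⁺=0.0000, hold=5.4256 ⇒ V=5.4256 continue  boundary S*=67.1520
step 2: (k=2,j=0): S=75.4159, (K−S)⁺=38.8341, hold=38.4780 ⇒ V=38.8341 exercise | (k=2,j=1): S=95.1200, (K−S)⁺=19.1300, hold=22.5574 ⇒ V=22.5574 continue | (k=2,j=2): S=119.9722, (K−S)⁺=0.0000, hold=10.2561 ⇒ V=10.2561 continue  boundary S*=75.4159
step 1: (k=1,j=0): S=84.6969, (K−S)⁺=29.5531, hold=30.6097 ⇒ V=30.6097 continue | (k=1,j=1): S=106.8258, (K−S)⁺=7.4242, hold=16.3792 ⇒ V=16.3792 continue  boundary S*=-
step 0: (k=0,j=0): S=95.1200, (K−S)⁺=19.1300, hold=23.4377 ⇒ V=23.4377 continue  boundary S*=-

price = 23.4377
boundary = - - 75.4159 67.1520 75.4159 67.1520 75.4159 84.6969 95.1200
tree:
23.4377
30.6097 16.3792
38.8341 22.5574 10.2561
47.0980 30.1099 15.1007 5.4256
54.4565 38.8341 21.5419 8.6949 2.1491
61.0086 47.0980 29.5868 13.5711 3.8148 0.4728
66.8427 54.4565 38.8341 20.4789 6.6718 0.9412 0.0000
72.0375 61.0086 47.0980 29.5531 11.4455 1.8736 0.0000 0.0000
76.6631 66.8427 54.4565 38.8341 19.1300 3.7296 0.0000 0.0000 0.0000
80.7818 72.0375 61.0086 47.0980 29.5531 7.4242 0.0000 0.0000 0.0000 0.0000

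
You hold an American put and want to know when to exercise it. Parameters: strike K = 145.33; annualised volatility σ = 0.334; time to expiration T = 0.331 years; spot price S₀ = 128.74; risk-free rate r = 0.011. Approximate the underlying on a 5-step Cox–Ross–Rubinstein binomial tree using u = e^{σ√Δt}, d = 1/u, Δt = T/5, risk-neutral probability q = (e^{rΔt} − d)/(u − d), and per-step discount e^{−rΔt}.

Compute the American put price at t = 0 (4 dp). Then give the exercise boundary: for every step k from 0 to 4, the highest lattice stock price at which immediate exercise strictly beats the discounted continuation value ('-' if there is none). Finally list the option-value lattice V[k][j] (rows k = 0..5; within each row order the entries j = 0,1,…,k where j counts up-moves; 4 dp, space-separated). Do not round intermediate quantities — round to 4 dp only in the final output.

price = 20.5700
boundary = - - 108.4103 118.1386 128.7400
tree:
20.5700
28.1501 12.4796
36.9197 18.7966 5.7303
45.8470 27.1914 9.8307 1.3457
54.0391 36.9197 16.5900 2.6036 0.0000
61.5567 45.8470 27.1914 5.0373 0.0000 0.0000

Δt=0.06620  u=1.08974  d=0.91765  q=0.48276  discount=0.99927
step 5 (expiry): payoffs max(K−S,0) = 61.5567 45.8470 27.1914 5.0373 0.0000 0.0000
step 4: (k=4,j=0): S=91.2909, (K−S)⁺=54.0391, hold=53.9334 ⇒ V=54.0391 exercise | (k=4,j=1): S=108.4103, (K−S)⁺=36.9197, hold=36.8139 ⇒ V=36.9197 exercise | (k=4,j=2): S=128.7400, (K−S)⁺=16.5900, hold=16.4842 ⇒ V=16.5900 exercise | (k=4,j=3): S=152.8821, (K−S)⁺=0.0000, hold=2.6036 ⇒ V=2.6036 continue | (k=4,j=4): S=181.5515, (K−S)⁺=0.0000, hold=0.0000 ⇒ V=0.0000 continue  boundary S*=128.7400
step 3: (k=3,j=0): S=99.4830, (K−S)⁺=45.8470, hold=45.7412 ⇒ V=45.8470 exercise | (k=3,j=1): S=118.1386, (K−S)⁺=27.1914, hold=27.0856 ⇒ V=27.1914 exercise | (k=3,j=2): S=140.2927, (K−S)⁺=5.0373, hold=9.8307 ⇒ V=9.8307 continue | (k=3,j=3): S=166.6012, (K−S)⁺=0.0000, hold=1.3457 ⇒ V=1.3457 continue  boundary S*=118.1386
step 2: (k=2,j=0): S=108.4103, (K−S)⁺=36.9197, hold=36.8139 ⇒ V=36.9197 exercise | (k=2,j=1): S=128.7400, (K−S)⁺=16.5900, hold=18.7966 ⇒ V=18.7966 continue | (k=2,j=2): S=152.8821, (K−S)⁺=0.0000, hold=5.7303 ⇒ V=5.7303 continue  boundary S*=108.4103
step 1: (k=1,j=0): S=118.1386, (K−S)⁺=27.1914, hold=28.1501 ⇒ V=28.1501 continue | (k=1,j=1): S=140.2927, (K−S)⁺=5.0373, hold=12.4796 ⇒ V=12.4796 continue  boundary S*=-
step 0: (k=0,j=0): S=128.7400, (K−S)⁺=16.5900, hold=20.5700 ⇒ V=20.5700 continue  boundary S*=-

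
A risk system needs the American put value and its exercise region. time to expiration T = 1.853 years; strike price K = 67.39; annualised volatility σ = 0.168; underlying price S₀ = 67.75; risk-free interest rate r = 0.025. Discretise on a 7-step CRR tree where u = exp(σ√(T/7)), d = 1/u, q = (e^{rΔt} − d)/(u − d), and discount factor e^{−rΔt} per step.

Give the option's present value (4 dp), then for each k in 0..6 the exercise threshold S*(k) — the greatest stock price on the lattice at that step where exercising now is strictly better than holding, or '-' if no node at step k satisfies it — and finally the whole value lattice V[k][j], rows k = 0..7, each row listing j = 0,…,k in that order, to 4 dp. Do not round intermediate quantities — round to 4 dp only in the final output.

price = 4.9344
boundary = - - - 52.2748 47.9461 52.2748 56.9943
tree:
4.9344
7.4225 2.6711
10.7979 4.3616 1.1246
15.1152 6.8994 2.0445 0.2788
19.4439 10.4821 3.6378 0.5808 0.0000
23.4141 15.1152 6.2843 1.2099 0.0000 0.0000
27.0556 19.4439 10.3957 2.5203 0.0000 0.0000 0.0000
30.3956 23.4141 15.1152 5.2501 0.0000 0.0000 0.0000 0.0000

Δt=0.26471  u=1.09028  d=0.91719  q=0.51676  discount=0.99340
step 7 (expiry): payoffs max(K−S,0) = 30.3956 23.4141 15.1152 5.2501 0.0000 0.0000 0.0000 0.0000
step 6: (k=6,j=0): S=40.3344, (K−S)⁺=27.0556, hold=26.6111 ⇒ V=27.0556 exercise | (k=6,j=1): S=47.9461, (K−S)⁺=19.4439, hold=18.9994 ⇒ V=19.4439 exercise | (k=6,j=2): S=56.9943, (K−S)⁺=10.3957, hold=9.9512 ⇒ V=10.3957 exercise | (k=6,j=3): S=67.7500, (K−S)⁺=0.0000, hold=2.5203 ⇒ V=2.5203 continue | (k=6,j=4): S=80.5355, (K−S)⁺=0.0000, hold=0.0000 ⇒ V=0.0000 continue | (k=6,j=5): S=95.7338, (K−S)⁺=0.0000, hold=0.0000 ⇒ V=0.0000 continue | (k=6,j=6): S=113.8002, (K−S)⁺=0.0000, hold=0.0000 ⇒ V=0.0000 continue  boundary S*=56.9943
step 5: (k=5,j=0): S=43.9759, (K−S)⁺=23.4141, hold=22.9696 ⇒ V=23.4141 exercise | (k=5,j=1): S=52.2748, (K−S)⁺=15.1152, hold=14.6707 ⇒ V=15.1152 exercise | (k=5,j=2): S=62.1399, (K−S)⁺=5.2501, hold=6.2843 ⇒ V=6.2843 continue | (k=5,j=3): S=73.8666, (K−S)⁺=0.0000, hold=1.2099 ⇒ V=1.2099 continue | (k=5,j=4): S=87.8064, (K−S)⁺=0.0000, hold=0.0000 ⇒ V=0.0000 continue | (k=5,j=5): S=104.3768, (K−S)⁺=0.0000, hold=0.0000 ⇒ V=0.0000 continue  boundary S*=52.2748
step 4: (k=4,j=0): S=47.9461, (K−S)⁺=19.4439, hold=18.9994 ⇒ V=19.4439 exercise | (k=4,j=1): S=56.9943, (K−S)⁺=10.3957, hold=10.4821 ⇒ V=10.4821 continue | (k=4,j=2): S=67.7500, (K−S)⁺=0.0000, hold=3.6378 ⇒ V=3.6378 continue | (k=4,j=3): S=80.5355, (K−S)⁺=0.0000, hold=0.5808 ⇒ V=0.5808 continue | (k=4,j=4): S=95.7338, (K−S)⁺=0.0000, hold=0.0000 ⇒ V=0.0000 continue  boundary S*=47.9461
step 3: (k=3,j=0): S=52.2748, (K−S)⁺=15.1152, hold=14.7150 ⇒ V=15.1152 exercise | (k=3,j=1): S=62.1399, (K−S)⁺=5.2501, hold=6.8994 ⇒ V=6.8994 continue | (k=3,j=2): S=73.8666, (K−S)⁺=0.0000, hold=2.0445 ⇒ V=2.0445 continue | (k=3,j=3): S=87.8064, (K−S)⁺=0.0000, hold=0.2788 ⇒ V=0.2788 continue  boundary S*=52.2748
step 2: (k=2,j=0): S=56.9943, (K−S)⁺=10.3957, hold=10.7979 ⇒ V=10.7979 continue | (k=2,j=1): S=67.7500, (K−S)⁺=0.0000, hold=4.3616 ⇒ V=4.3616 continue | (k=2,j=2): S=80.5355, (K−S)⁺=0.0000, hold=1.1246 ⇒ V=1.1246 continue  boundary S*=-
step 1: (k=1,j=0): S=62.1399, (K−S)⁺=5.2501, hold=7.4225 ⇒ V=7.4225 continue | (k=1,j=1): S=73.8666, (K−S)⁺=0.0000, hold=2.6711 ⇒ V=2.6711 continue  boundary S*=-
step 0: (k=0,j=0): S=67.7500, (K−S)⁺=0.0000, hold=4.9344 ⇒ V=4.9344 continue  boundary S*=-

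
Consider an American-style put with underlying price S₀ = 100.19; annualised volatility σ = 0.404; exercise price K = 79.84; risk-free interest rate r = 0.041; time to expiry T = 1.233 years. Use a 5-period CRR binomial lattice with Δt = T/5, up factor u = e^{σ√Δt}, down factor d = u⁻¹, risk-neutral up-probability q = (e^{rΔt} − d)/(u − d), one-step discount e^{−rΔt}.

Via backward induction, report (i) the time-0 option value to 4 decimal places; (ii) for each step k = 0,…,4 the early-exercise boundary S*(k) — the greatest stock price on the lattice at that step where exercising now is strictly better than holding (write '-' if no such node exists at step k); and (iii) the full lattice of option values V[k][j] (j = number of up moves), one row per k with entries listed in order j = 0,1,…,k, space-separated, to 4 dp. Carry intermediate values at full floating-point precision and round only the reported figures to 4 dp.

price = 6.0662
boundary = - - - 54.8830 44.9065
tree:
6.0662
10.0295 1.8185
16.1353 3.5001 0.0000
24.9570 6.7367 0.0000 0.0000
34.9335 12.9665 0.0000 0.0000 0.0000
43.0966 24.9570 0.0000 0.0000 0.0000 0.0000

params: Δt=0.24660 u=1.22216 d=0.81822 q=0.47517 e^(-rΔt)=0.98994
t_5 payoffs: 43.0966 24.9570 0.0000 0.0000 0.0000 0.0000
t_4: node(4,0) S=44.9065 payoff=34.9335 vs cont=34.1304 → 34.9335 [stop]  node(4,1) S=67.0759 payoff=12.7641 vs cont=12.9665 → 12.9665 [wait]  node(4,2) S=100.1900 payoff=0.0000 vs cont=0.0000 → 0.0000 [wait]  node(4,3) S=149.6519 payoff=0.0000 vs cont=0.0000 → 0.0000 [wait]  node(4,4) S=223.5321 payoff=0.0000 vs cont=0.0000 → 0.0000 [wait]  ⇒ S*(4)=44.9065
t_3: node(3,0) S=54.8830 payoff=24.9570 vs cont=24.2490 → 24.9570 [stop]  node(3,1) S=81.9777 payoff=0.0000 vs cont=6.7367 → 6.7367 [wait]  node(3,2) S=122.4484 payoff=0.0000 vs cont=0.0000 → 0.0000 [wait]  node(3,3) S=182.8989 payoff=0.0000 vs cont=0.0000 → 0.0000 [wait]  ⇒ S*(3)=54.8830
t_2: node(2,0) S=67.0759 payoff=12.7641 vs cont=16.1353 → 16.1353 [wait]  node(2,1) S=100.1900 payoff=0.0000 vs cont=3.5001 → 3.5001 [wait]  node(2,2) S=149.6519 payoff=0.0000 vs cont=0.0000 → 0.0000 [wait]  ⇒ S*(2)=-
t_1: node(1,0) S=81.9777 payoff=0.0000 vs cont=10.0295 → 10.0295 [wait]  node(1,1) S=122.4484 payoff=0.0000 vs cont=1.8185 → 1.8185 [wait]  ⇒ S*(1)=-
t_0: node(0,0) S=100.1900 payoff=0.0000 vs cont=6.0662 → 6.0662 [wait]  ⇒ S*(0)=-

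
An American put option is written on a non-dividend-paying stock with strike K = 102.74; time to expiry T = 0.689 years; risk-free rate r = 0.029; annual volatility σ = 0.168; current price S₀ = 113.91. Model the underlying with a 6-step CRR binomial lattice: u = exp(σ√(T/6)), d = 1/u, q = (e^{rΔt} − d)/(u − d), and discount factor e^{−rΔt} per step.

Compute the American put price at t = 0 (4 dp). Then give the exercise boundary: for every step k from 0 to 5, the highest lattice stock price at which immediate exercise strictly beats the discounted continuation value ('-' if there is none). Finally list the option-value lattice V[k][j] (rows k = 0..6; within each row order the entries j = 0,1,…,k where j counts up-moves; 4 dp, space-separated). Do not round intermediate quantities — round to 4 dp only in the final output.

Δt=0.11483, u=1.05858, d=0.94466, q=0.51505, disc=e^(-rΔt)=0.99668
k=6 terminal: V=max(K-S,0) → 21.7904 12.0282 1.0887 0.0000 0.0000 0.0000 0.0000
k=5: j=0 S=85.6918 intr=17.0482 cont=16.7066 V=17.0482[EX]; j=1 S=96.0259 intr=6.7141 cont=6.3725 V=6.7141[EX]; j=2 S=107.6062 intr=0.0000 cont=0.5262 V=0.5262[hold]; j=3 S=120.5831 intr=0.0000 cont=0.0000 V=0.0000[hold]; j=4 S=135.1249 intr=0.0000 cont=0.0000 V=0.0000[hold]; j=5 S=151.4204 intr=0.0000 cont=0.0000 V=0.0000[hold]  S*(5)=96.0259
k=4: j=0 S=90.7118 intr=12.0282 cont=11.6866 V=12.0282[EX]; j=1 S=101.6513 intr=1.0887 cont=3.5153 V=3.5153[hold]; j=2 S=113.9100 intr=0.0000 cont=0.2543 V=0.2543[hold]; j=3 S=127.6471 intr=0.0000 cont=0.0000 V=0.0000[hold]; j=4 S=143.0408 intr=0.0000 cont=0.0000 V=0.0000[hold]  S*(4)=90.7118
k=3: j=0 S=96.0259 intr=6.7141 cont=7.6182 V=7.6182[hold]; j=1 S=107.6062 intr=0.0000 cont=1.8296 V=1.8296[hold]; j=2 S=120.5831 intr=0.0000 cont=0.1229 V=0.1229[hold]; j=3 S=135.1249 intr=0.0000 cont=0.0000 V=0.0000[hold]  S*(3)=-
k=2: j=0 S=101.6513 intr=1.0887 cont=4.6214 V=4.6214[hold]; j=1 S=113.9100 intr=0.0000 cont=0.9474 V=0.9474[hold]; j=2 S=127.6471 intr=0.0000 cont=0.0594 V=0.0594[hold]  S*(2)=-
k=1: j=0 S=107.6062 intr=0.0000 cont=2.7200 V=2.7200[hold]; j=1 S=120.5831 intr=0.0000 cont=0.4884 V=0.4884[hold]  S*(1)=-
k=0: j=0 S=113.9100 intr=0.0000 cont=1.5654 V=1.5654[hold]  S*(0)=-

price = 1.5654
boundary = - - - - 90.7118 96.0259
tree:
1.5654
2.7200 0.4884
4.6214 0.9474 0.0594
7.6182 1.8296 0.1229 0.0000
12.0282 3.5153 0.2543 0.0000 0.0000
17.0482 6.7141 0.5262 0.0000 0.0000 0.0000
21.7904 12.0282 1.0887 0.0000 0.0000 0.0000 0.0000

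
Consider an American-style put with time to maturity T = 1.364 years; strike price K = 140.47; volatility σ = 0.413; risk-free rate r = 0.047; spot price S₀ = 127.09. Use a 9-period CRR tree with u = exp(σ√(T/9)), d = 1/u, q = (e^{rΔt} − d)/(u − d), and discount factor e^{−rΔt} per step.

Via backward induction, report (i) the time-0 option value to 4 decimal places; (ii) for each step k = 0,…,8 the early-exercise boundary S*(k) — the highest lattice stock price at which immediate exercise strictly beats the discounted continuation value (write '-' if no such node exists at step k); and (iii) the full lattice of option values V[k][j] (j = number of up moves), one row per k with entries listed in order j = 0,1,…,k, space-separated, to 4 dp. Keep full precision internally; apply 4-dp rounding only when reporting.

price = 28.4849
boundary = - - - 78.4570 66.8044 78.4570 92.1422 78.4570 92.1422
tree:
28.4849
38.0662 18.6115
49.3733 26.4803 10.4319
62.0130 36.5233 16.0810 4.5162
73.6656 48.5875 24.1011 7.7012 1.1606
83.5875 62.0130 34.8814 12.8743 2.2566 0.0000
92.0358 73.6656 48.3278 20.9494 4.3878 0.0000 0.0000
99.2293 83.5875 62.0130 32.7945 8.5317 0.0000 0.0000 0.0000
105.3545 92.0358 73.6656 48.3278 16.5890 0.0000 0.0000 0.0000 0.0000
110.5699 99.2293 83.5875 62.0130 32.2556 0.0000 0.0000 0.0000 0.0000 0.0000

Δt=0.15156, u=1.17443, d=0.85148, q=0.48203, disc=e^(-rΔt)=0.99290
k=9 terminal: V=max(K-S,0) → 110.5699 99.2293 83.5875 62.0130 32.2556 0.0000 0.0000 0.0000 0.0000 0.0000
k=8: j=0 S=35.1155 intr=105.3545 cont=104.3574 V=105.3545[EX]; j=1 S=48.4342 intr=92.0358 cont=91.0387 V=92.0358[EX]; j=2 S=66.8044 intr=73.6656 cont=72.6685 V=73.6656[EX]; j=3 S=92.1422 intr=48.3278 cont=47.3308 V=48.3278[EX]; j=4 S=127.0900 intr=13.3800 cont=16.5890 V=16.5890[hold]; j=5 S=175.2929 intr=0.0000 cont=0.0000 V=0.0000[hold]; j=6 S=241.7783 intr=0.0000 cont=0.0000 V=0.0000[hold]; j=7 S=333.4805 intr=0.0000 cont=0.0000 V=0.0000[hold]; j=8 S=459.9635 intr=0.0000 cont=0.0000 V=0.0000[hold]  S*(8)=92.1422
k=7: j=0 S=41.2407 intr=99.2293 cont=98.2323 V=99.2293[EX]; j=1 S=56.8825 intr=83.5875 cont=82.5904 V=83.5875[EX]; j=2 S=78.4570 intr=62.0130 cont=61.0159 V=62.0130[EX]; j=3 S=108.2144 intr=32.2556 cont=32.7945 V=32.7945[hold]; j=4 S=149.2581 intr=0.0000 cont=8.5317 V=8.5317[hold]; j=5 S=205.8690 intr=0.0000 cont=0.0000 V=0.0000[hold]; j=6 S=283.9513 intr=0.0000 cont=0.0000 V=0.0000[hold]; j=7 S=391.6489 intr=0.0000 cont=0.0000 V=0.0000[hold]  S*(7)=78.4570
k=6: j=0 S=48.4342 intr=92.0358 cont=91.0387 V=92.0358[EX]; j=1 S=66.8044 intr=73.6656 cont=72.6685 V=73.6656[EX]; j=2 S=92.1422 intr=48.3278 cont=47.5887 V=48.3278[EX]; j=3 S=127.0900 intr=13.3800 cont=20.9494 V=20.9494[hold]; j=4 S=175.2929 intr=0.0000 cont=4.3878 V=4.3878[hold]; j=5 S=241.7783 intr=0.0000 cont=0.0000 V=0.0000[hold]; j=6 S=333.4805 intr=0.0000 cont=0.0000 V=0.0000[hold]  S*(6)=92.1422
k=5: j=0 S=56.8825 intr=83.5875 cont=82.5904 V=83.5875[EX]; j=1 S=78.4570 intr=62.0130 cont=61.0159 V=62.0130[EX]; j=2 S=108.2144 intr=32.2556 cont=34.8814 V=34.8814[hold]; j=3 S=149.2581 intr=0.0000 cont=12.8743 V=12.8743[hold]; j=4 S=205.8690 intr=0.0000 cont=2.2566 V=2.2566[hold]; j=5 S=283.9513 intr=0.0000 cont=0.0000 V=0.0000[hold]  S*(5)=78.4570
k=4: j=0 S=66.8044 intr=73.6656 cont=72.6685 V=73.6656[EX]; j=1 S=92.1422 intr=48.3278 cont=48.5875 V=48.5875[hold]; j=2 S=127.0900 intr=13.3800 cont=24.1011 V=24.1011[hold]; j=3 S=175.2929 intr=0.0000 cont=7.7012 V=7.7012[hold]; j=4 S=241.7783 intr=0.0000 cont=1.1606 V=1.1606[hold]  S*(4)=66.8044
k=3: j=0 S=78.4570 intr=62.0130 cont=61.1402 V=62.0130[EX]; j=1 S=108.2144 intr=32.2556 cont=36.5233 V=36.5233[hold]; j=2 S=149.2581 intr=0.0000 cont=16.0810 V=16.0810[hold]; j=3 S=205.8690 intr=0.0000 cont=4.5162 V=4.5162[hold]  S*(3)=78.4570
k=2: j=0 S=92.1422 intr=48.3278 cont=49.3733 V=49.3733[hold]; j=1 S=127.0900 intr=13.3800 cont=26.4803 V=26.4803[hold]; j=2 S=175.2929 intr=0.0000 cont=10.4319 V=10.4319[hold]  S*(2)=-
k=1: j=0 S=108.2144 intr=32.2556 cont=38.0662 V=38.0662[hold]; j=1 S=149.2581 intr=0.0000 cont=18.6115 V=18.6115[hold]  S*(1)=-
k=0: j=0 S=127.0900 intr=13.3800 cont=28.4849 V=28.4849[hold]  S*(0)=-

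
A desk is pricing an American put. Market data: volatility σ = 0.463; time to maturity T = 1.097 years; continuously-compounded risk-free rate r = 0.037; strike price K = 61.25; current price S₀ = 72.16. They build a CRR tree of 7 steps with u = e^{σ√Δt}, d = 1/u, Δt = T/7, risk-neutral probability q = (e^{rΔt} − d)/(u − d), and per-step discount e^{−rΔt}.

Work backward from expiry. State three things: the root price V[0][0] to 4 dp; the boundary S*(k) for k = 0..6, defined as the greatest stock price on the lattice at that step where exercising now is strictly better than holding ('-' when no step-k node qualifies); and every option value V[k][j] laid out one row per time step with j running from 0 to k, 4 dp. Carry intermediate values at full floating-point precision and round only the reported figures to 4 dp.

price = 6.9489
boundary = - - - - 34.6650 41.6383 50.0143
tree:
6.9489
10.2380 3.3271
14.6446 5.3971 1.0349
20.1917 8.5726 1.8840 0.0905
26.5850 13.2343 3.4236 0.1718 0.0000
32.3904 19.6117 6.2089 0.3261 0.0000 0.0000
37.2236 26.5850 11.2357 0.6189 0.0000 0.0000 0.0000
41.2473 32.3904 19.6117 1.1748 0.0000 0.0000 0.0000 0.0000

Δt=0.15671  u=1.20116  d=0.83253  q=0.47008  discount=0.99422
step 7 (expiry): payoffs max(K−S,0) = 41.2473 32.3904 19.6117 1.1748 0.0000 0.0000 0.0000 0.0000
step 6: (k=6,j=0): S=24.0264, (K−S)⁺=37.2236, hold=36.8694 ⇒ V=37.2236 exercise | (k=6,j=1): S=34.6650, (K−S)⁺=26.5850, hold=26.2308 ⇒ V=26.5850 exercise | (k=6,j=2): S=50.0143, (K−S)⁺=11.2357, hold=10.8816 ⇒ V=11.2357 exercise | (k=6,j=3): S=72.1600, (K−S)⁺=0.0000, hold=0.6189 ⇒ V=0.6189 continue | (k=6,j=4): S=104.1116, (K−S)⁺=0.0000, hold=0.0000 ⇒ V=0.0000 continue | (k=6,j=5): S=150.2109, (K−S)⁺=0.0000, hold=0.0000 ⇒ V=0.0000 continue | (k=6,j=6): S=216.7224, (K−S)⁺=0.0000, hold=0.0000 ⇒ V=0.0000 continue  boundary S*=50.0143
step 5: (k=5,j=0): S=28.8596, (K−S)⁺=32.3904, hold=32.0363 ⇒ V=32.3904 exercise | (k=5,j=1): S=41.6383, (K−S)⁺=19.6117, hold=19.2576 ⇒ V=19.6117 exercise | (k=5,j=2): S=60.0752, (K−S)⁺=1.1748, hold=6.2089 ⇒ V=6.2089 continue | (k=5,j=3): S=86.6758, (K−S)⁺=0.0000, hold=0.3261 ⇒ V=0.3261 continue | (k=5,j=4): S=125.0547, (K−S)⁺=0.0000, hold=0.0000 ⇒ V=0.0000 continue | (k=5,j=5): S=180.4274, (K−S)⁺=0.0000, hold=0.0000 ⇒ V=0.0000 continue  boundary S*=41.6383
step 4: (k=4,j=0): S=34.6650, (K−S)⁺=26.5850, hold=26.2308 ⇒ V=26.5850 exercise | (k=4,j=1): S=50.0143, (K−S)⁺=11.2357, hold=13.2343 ⇒ V=13.2343 continue | (k=4,j=2): S=72.1600, (K−S)⁺=0.0000, hold=3.4236 ⇒ V=3.4236 continue | (k=4,j=3): S=104.1116, (K−S)⁺=0.0000, hold=0.1718 ⇒ V=0.1718 continue | (k=4,j=4): S=150.2109, (K−S)⁺=0.0000, hold=0.0000 ⇒ V=0.0000 continue  boundary S*=34.6650
step 3: (k=3,j=0): S=41.6383, (K−S)⁺=19.6117, hold=20.1917 ⇒ V=20.1917 continue | (k=3,j=1): S=60.0752, (K−S)⁺=1.1748, hold=8.5726 ⇒ V=8.5726 continue | (k=3,j=2): S=86.6758, (K−S)⁺=0.0000, hold=1.8840 ⇒ V=1.8840 continue | (k=3,j=3): S=125.0547, (K−S)⁺=0.0000, hold=0.0905 ⇒ V=0.0905 continue  boundary S*=-
step 2: (k=2,j=0): S=50.0143, (K−S)⁺=11.2357, hold=14.6446 ⇒ V=14.6446 continue | (k=2,j=1): S=72.1600, (K−S)⁺=0.0000, hold=5.3971 ⇒ V=5.3971 continue | (k=2,j=2): S=104.1116, (K−S)⁺=0.0000, hold=1.0349 ⇒ V=1.0349 continue  boundary S*=-
step 1: (k=1,j=0): S=60.0752, (K−S)⁺=1.1748, hold=10.2380 ⇒ V=10.2380 continue | (k=1,j=1): S=86.6758, (K−S)⁺=0.0000, hold=3.3271 ⇒ V=3.3271 continue  boundary S*=-
step 0: (k=0,j=0): S=72.1600, (K−S)⁺=0.0000, hold=6.9489 ⇒ V=6.9489 continue  boundary S*=-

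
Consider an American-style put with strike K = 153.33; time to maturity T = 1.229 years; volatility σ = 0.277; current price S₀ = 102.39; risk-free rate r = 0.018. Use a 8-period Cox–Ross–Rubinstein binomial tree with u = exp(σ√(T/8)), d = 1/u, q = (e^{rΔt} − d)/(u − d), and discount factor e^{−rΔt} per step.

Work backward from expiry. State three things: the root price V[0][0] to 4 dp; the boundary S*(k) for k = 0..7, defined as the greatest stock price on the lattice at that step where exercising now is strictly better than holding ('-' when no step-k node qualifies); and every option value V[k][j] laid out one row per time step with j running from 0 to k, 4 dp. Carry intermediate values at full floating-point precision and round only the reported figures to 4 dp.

price = 51.2050
boundary = - 91.8557 102.3900 91.8557 102.3900 114.1324 102.3900 114.1324
tree:
51.2050
61.4743 40.6190
70.9248 50.9400 29.9181
79.4030 61.4743 39.8472 19.5711
87.0089 70.9248 50.9400 28.3243 10.4108
93.8323 79.4030 61.4743 39.1976 16.9683 3.5241
99.9537 87.0089 70.9248 50.9400 26.5929 6.8701 0.0000
105.4452 93.8323 79.4030 61.4743 39.1976 13.3928 0.0000 0.0000
110.3718 99.9537 87.0089 70.9248 50.9400 26.1085 0.0000 0.0000 0.0000

params: Δt=0.15363 u=1.11468 d=0.89712 q=0.48561 e^(-rΔt)=0.99724
t_8 payoffs: 110.3718 99.9537 87.0089 70.9248 50.9400 26.1085 0.0000 0.0000 0.0000
t_7: node(7,0) S=47.8848 payoff=105.4452 vs cont=105.0218 → 105.4452 [stop]  node(7,1) S=59.4977 payoff=93.8323 vs cont=93.4089 → 93.8323 [stop]  node(7,2) S=73.9270 payoff=79.4030 vs cont=78.9796 → 79.4030 [stop]  node(7,3) S=91.8557 payoff=61.4743 vs cont=61.0509 → 61.4743 [stop]  node(7,4) S=114.1324 payoff=39.1976 vs cont=38.7742 → 39.1976 [stop]  node(7,5) S=141.8116 payoff=11.5184 vs cont=13.3928 → 13.3928 [wait]  node(7,6) S=176.2036 payoff=0.0000 vs cont=0.0000 → 0.0000 [wait]  node(7,7) S=218.9362 payoff=0.0000 vs cont=0.0000 → 0.0000 [wait]  ⇒ S*(7)=114.1324
t_6: node(6,0) S=53.3763 payoff=99.9537 vs cont=99.5302 → 99.9537 [stop]  node(6,1) S=66.3211 payoff=87.0089 vs cont=86.5855 → 87.0089 [stop]  node(6,2) S=82.4052 payoff=70.9248 vs cont=70.5014 → 70.9248 [stop]  node(6,3) S=102.3900 payoff=50.9400 vs cont=50.5166 → 50.9400 [stop]  node(6,4) S=127.2215 payoff=26.1085 vs cont=26.5929 → 26.5929 [wait]  node(6,5) S=158.0751 payoff=0.0000 vs cont=6.8701 → 6.8701 [wait]  node(6,6) S=196.4112 payoff=0.0000 vs cont=0.0000 → 0.0000 [wait]  ⇒ S*(6)=102.3900
t_5: node(5,0) S=59.4977 payoff=93.8323 vs cont=93.4089 → 93.8323 [stop]  node(5,1) S=73.9270 payoff=79.4030 vs cont=78.9796 → 79.4030 [stop]  node(5,2) S=91.8557 payoff=61.4743 vs cont=61.0509 → 61.4743 [stop]  node(5,3) S=114.1324 payoff=39.1976 vs cont=39.0087 → 39.1976 [stop]  node(5,4) S=141.8116 payoff=11.5184 vs cont=16.9683 → 16.9683 [wait]  node(5,5) S=176.2036 payoff=0.0000 vs cont=3.5241 → 3.5241 [wait]  ⇒ S*(5)=114.1324
t_4: node(4,0) S=66.3211 payoff=87.0089 vs cont=86.5855 → 87.0089 [stop]  node(4,1) S=82.4052 payoff=70.9248 vs cont=70.5014 → 70.9248 [stop]  node(4,2) S=102.3900 payoff=50.9400 vs cont=50.5166 → 50.9400 [stop]  node(4,3) S=127.2215 payoff=26.1085 vs cont=28.3243 → 28.3243 [wait]  node(4,4) S=158.0751 payoff=0.0000 vs cont=10.4108 → 10.4108 [wait]  ⇒ S*(4)=102.3900
t_3: node(3,0) S=73.9270 payoff=79.4030 vs cont=78.9796 → 79.4030 [stop]  node(3,1) S=91.8557 payoff=61.4743 vs cont=61.0509 → 61.4743 [stop]  node(3,2) S=114.1324 payoff=39.1976 vs cont=39.8472 → 39.8472 [wait]  node(3,3) S=141.8116 payoff=11.5184 vs cont=19.5711 → 19.5711 [wait]  ⇒ S*(3)=91.8557
t_2: node(2,0) S=82.4052 payoff=70.9248 vs cont=70.5014 → 70.9248 [stop]  node(2,1) S=102.3900 payoff=50.9400 vs cont=50.8312 → 50.9400 [stop]  node(2,2) S=127.2215 payoff=26.1085 vs cont=29.9181 → 29.9181 [wait]  ⇒ S*(2)=102.3900
t_1: node(1,0) S=91.8557 payoff=61.4743 vs cont=61.0509 → 61.4743 [stop]  node(1,1) S=114.1324 payoff=39.1976 vs cont=40.6190 → 40.6190 [wait]  ⇒ S*(1)=91.8557
t_0: node(0,0) S=102.3900 payoff=50.9400 vs cont=51.2050 → 51.2050 [wait]  ⇒ S*(0)=-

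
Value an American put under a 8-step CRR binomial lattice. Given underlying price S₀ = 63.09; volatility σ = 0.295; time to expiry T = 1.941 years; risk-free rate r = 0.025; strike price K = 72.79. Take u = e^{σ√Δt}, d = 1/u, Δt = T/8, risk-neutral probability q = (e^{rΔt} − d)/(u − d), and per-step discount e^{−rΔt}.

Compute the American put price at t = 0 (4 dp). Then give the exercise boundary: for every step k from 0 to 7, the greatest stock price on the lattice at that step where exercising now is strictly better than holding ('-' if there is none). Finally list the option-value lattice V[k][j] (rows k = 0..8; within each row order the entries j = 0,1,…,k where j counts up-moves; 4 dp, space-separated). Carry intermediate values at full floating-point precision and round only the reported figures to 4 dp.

price = 15.0918
boundary = - - - 40.7982 47.1789 40.7982 47.1789 54.5574
tree:
15.0918
20.0269 10.0325
25.7483 14.1933 5.7332
31.9918 19.4313 8.8005 2.5429
37.5095 25.6111 13.1025 4.3356 0.6681
42.2810 31.9918 18.7720 7.2372 1.3041 0.0000
46.4072 37.5095 25.6111 11.7337 2.5456 0.0000 0.0000
49.9753 42.2810 31.9918 18.2326 4.9692 0.0000 0.0000 0.0000
53.0608 46.4072 37.5095 25.6111 9.7000 0.0000 0.0000 0.0000 0.0000

Δt=0.24263, u=1.15640, d=0.86476, q=0.48460, disc=e^(-rΔt)=0.99395
k=8 terminal: V=max(K-S,0) → 53.0608 46.4072 37.5095 25.6111 9.7000 0.0000 0.0000 0.0000 0.0000
k=7: j=0 S=22.8147 intr=49.9753 cont=49.5351 V=49.9753[EX]; j=1 S=30.5090 intr=42.2810 cont=41.8408 V=42.2810[EX]; j=2 S=40.7982 intr=31.9918 cont=31.5516 V=31.9918[EX]; j=3 S=54.5574 intr=18.2326 cont=17.7924 V=18.2326[EX]; j=4 S=72.9570 intr=0.0000 cont=4.9692 V=4.9692[hold]; j=5 S=97.5619 intr=0.0000 cont=0.0000 V=0.0000[hold]; j=6 S=130.4647 intr=0.0000 cont=0.0000 V=0.0000[hold]; j=7 S=174.4641 intr=0.0000 cont=0.0000 V=0.0000[hold]  S*(7)=54.5574
k=6: j=0 S=26.3828 intr=46.4072 cont=45.9670 V=46.4072[EX]; j=1 S=35.2805 intr=37.5095 cont=37.0693 V=37.5095[EX]; j=2 S=47.1789 intr=25.6111 cont=25.1710 V=25.6111[EX]; j=3 S=63.0900 intr=9.7000 cont=11.7337 V=11.7337[hold]; j=4 S=84.3672 intr=0.0000 cont=2.5456 V=2.5456[hold]; j=5 S=112.8201 intr=0.0000 cont=0.0000 V=0.0000[hold]; j=6 S=150.8688 intr=0.0000 cont=0.0000 V=0.0000[hold]  S*(6)=47.1789
k=5: j=0 S=30.5090 intr=42.2810 cont=41.8408 V=42.2810[EX]; j=1 S=40.7982 intr=31.9918 cont=31.5516 V=31.9918[EX]; j=2 S=54.5574 intr=18.2326 cont=18.7720 V=18.7720[hold]; j=3 S=72.9570 intr=0.0000 cont=7.2372 V=7.2372[hold]; j=4 S=97.5619 intr=0.0000 cont=1.3041 V=1.3041[hold]; j=5 S=130.4647 intr=0.0000 cont=0.0000 V=0.0000[hold]  S*(5)=40.7982
k=4: j=0 S=35.2805 intr=37.5095 cont=37.0693 V=37.5095[EX]; j=1 S=47.1789 intr=25.6111 cont=25.4308 V=25.6111[EX]; j=2 S=63.0900 intr=9.7000 cont=13.1025 V=13.1025[hold]; j=3 S=84.3672 intr=0.0000 cont=4.3356 V=4.3356[hold]; j=4 S=112.8201 intr=0.0000 cont=0.6681 V=0.6681[hold]  S*(4)=47.1789
k=3: j=0 S=40.7982 intr=31.9918 cont=31.5516 V=31.9918[EX]; j=1 S=54.5574 intr=18.2326 cont=19.4313 V=19.4313[hold]; j=2 S=72.9570 intr=0.0000 cont=8.8005 V=8.8005[hold]; j=3 S=97.5619 intr=0.0000 cont=2.5429 V=2.5429[hold]  S*(3)=40.7982
k=2: j=0 S=47.1789 intr=25.6111 cont=25.7483 V=25.7483[hold]; j=1 S=63.0900 intr=9.7000 cont=14.1933 V=14.1933[hold]; j=2 S=84.3672 intr=0.0000 cont=5.7332 V=5.7332[hold]  S*(2)=-
k=1: j=0 S=54.5574 intr=18.2326 cont=20.0269 V=20.0269[hold]; j=1 S=72.9570 intr=0.0000 cont=10.0325 V=10.0325[hold]  S*(1)=-
k=0: j=0 S=63.0900 intr=9.7000 cont=15.0918 V=15.0918[hold]  S*(0)=-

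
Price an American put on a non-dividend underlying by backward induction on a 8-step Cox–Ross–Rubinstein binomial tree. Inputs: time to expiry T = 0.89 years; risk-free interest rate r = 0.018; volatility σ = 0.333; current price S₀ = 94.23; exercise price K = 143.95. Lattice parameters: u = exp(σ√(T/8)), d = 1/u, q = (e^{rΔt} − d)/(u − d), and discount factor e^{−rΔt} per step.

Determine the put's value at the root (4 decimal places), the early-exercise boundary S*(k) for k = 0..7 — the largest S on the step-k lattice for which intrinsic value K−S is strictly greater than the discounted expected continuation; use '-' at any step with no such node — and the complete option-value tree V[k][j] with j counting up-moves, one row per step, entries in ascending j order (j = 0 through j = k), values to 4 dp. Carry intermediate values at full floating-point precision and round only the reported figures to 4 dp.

Δt=0.11125, u=1.11747, d=0.89488, q=0.48127, disc=e^(-rΔt)=0.99800
k=8 terminal: V=max(K-S,0) → 105.1979 95.5586 83.5215 68.4902 49.7200 26.2808 0.0000 0.0000 0.0000
k=7: j=0 S=43.3044 intr=100.6456 cont=100.3577 V=100.6456[EX]; j=1 S=54.0761 intr=89.8739 cont=89.5860 V=89.8739[EX]; j=2 S=67.5272 intr=76.4228 cont=76.1348 V=76.4228[EX]; j=3 S=84.3242 intr=59.6258 cont=59.3378 V=59.6258[EX]; j=4 S=105.2994 intr=38.6506 cont=38.3626 V=38.6506[EX]; j=5 S=131.4921 intr=12.4579 cont=13.6055 V=13.6055[hold]; j=6 S=164.2000 intr=0.0000 cont=0.0000 V=0.0000[hold]; j=7 S=205.0439 intr=0.0000 cont=0.0000 V=0.0000[hold]  S*(7)=105.2994
k=6: j=0 S=48.3914 intr=95.5586 cont=95.2706 V=95.5586[EX]; j=1 S=60.4285 intr=83.5215 cont=83.2335 V=83.5215[EX]; j=2 S=75.4598 intr=68.4902 cont=68.2022 V=68.4902[EX]; j=3 S=94.2300 intr=49.7200 cont=49.4320 V=49.7200[EX]; j=4 S=117.6692 intr=26.2808 cont=26.5440 V=26.5440[hold]; j=5 S=146.9388 intr=0.0000 cont=7.0435 V=7.0435[hold]; j=6 S=183.4890 intr=0.0000 cont=0.0000 V=0.0000[hold]  S*(6)=94.2300
k=5: j=0 S=54.0761 intr=89.8739 cont=89.5860 V=89.8739[EX]; j=1 S=67.5272 intr=76.4228 cont=76.1348 V=76.4228[EX]; j=2 S=84.3242 intr=59.6258 cont=59.3378 V=59.6258[EX]; j=3 S=105.2994 intr=38.6506 cont=38.4890 V=38.6506[EX]; j=4 S=131.4921 intr=12.4579 cont=17.1247 V=17.1247[hold]; j=5 S=164.2000 intr=0.0000 cont=3.6464 V=3.6464[hold]  S*(5)=105.2994
k=4: j=0 S=60.4285 intr=83.5215 cont=83.2335 V=83.5215[EX]; j=1 S=75.4598 intr=68.4902 cont=68.2022 V=68.4902[EX]; j=2 S=94.2300 intr=49.7200 cont=49.4320 V=49.7200[EX]; j=3 S=117.6692 intr=26.2808 cont=28.2343 V=28.2343[hold]; j=4 S=146.9388 intr=0.0000 cont=10.6168 V=10.6168[hold]  S*(4)=94.2300
k=3: j=0 S=67.5272 intr=76.4228 cont=76.1348 V=76.4228[EX]; j=1 S=84.3242 intr=59.6258 cont=59.3378 V=59.6258[EX]; j=2 S=105.2994 intr=38.6506 cont=39.3009 V=39.3009[hold]; j=3 S=131.4921 intr=12.4579 cont=19.7161 V=19.7161[hold]  S*(3)=84.3242
k=2: j=0 S=75.4598 intr=68.4902 cont=68.2022 V=68.4902[EX]; j=1 S=94.2300 intr=49.7200 cont=49.7444 V=49.7444[hold]; j=2 S=117.6692 intr=26.2808 cont=29.8156 V=29.8156[hold]  S*(2)=75.4598
k=1: j=0 S=84.3242 intr=59.6258 cont=59.3495 V=59.6258[EX]; j=1 S=105.2994 intr=38.6506 cont=40.0730 V=40.0730[hold]  S*(1)=84.3242
k=0: j=0 S=94.2300 intr=49.7200 cont=50.1152 V=50.1152[hold]  S*(0)=-

price = 50.1152
boundary = - 84.3242 75.4598 84.3242 94.2300 105.2994 94.2300 105.2994
tree:
50.1152
59.6258 40.0730
68.4902 49.7444 29.8156
76.4228 59.6258 39.3009 19.7161
83.5215 68.4902 49.7200 28.2343 10.6168
89.8739 76.4228 59.6258 38.6506 17.1247 3.6464
95.5586 83.5215 68.4902 49.7200 26.5440 7.0435 0.0000
100.6456 89.8739 76.4228 59.6258 38.6506 13.6055 0.0000 0.0000
105.1979 95.5586 83.5215 68.4902 49.7200 26.2808 0.0000 0.0000 0.0000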